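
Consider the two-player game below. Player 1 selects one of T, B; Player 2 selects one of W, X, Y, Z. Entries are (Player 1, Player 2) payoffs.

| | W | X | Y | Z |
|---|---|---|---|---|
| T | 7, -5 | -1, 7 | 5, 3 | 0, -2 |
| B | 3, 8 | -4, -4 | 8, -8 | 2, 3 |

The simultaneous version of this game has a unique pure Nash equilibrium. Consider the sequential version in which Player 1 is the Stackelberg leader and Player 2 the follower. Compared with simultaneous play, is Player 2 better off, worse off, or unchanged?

Backward induction with Player 1 moving first.
- T: Player 2 compares -5, 7, 3, -2 and picks X; Player 1 would get -1.
- B: Player 2 compares 8, -4, -8, 3 and picks W; Player 1 would get 3.
Among -1, 3, the best is 3 at B. Subgame-perfect outcome: (B, W) with payoffs (3, 8).
Now find the simultaneous Nash equilibrium.
Player 1's best replies: W→T; X→T; Y→B; Z→B.
Player 2's best replies: T→X; B→W.
Only (T, X) has each player best-responding; Nash payoffs (-1, 7).
Player 2 earns 8 sequentially versus 7 at the Nash outcome: better off.

better off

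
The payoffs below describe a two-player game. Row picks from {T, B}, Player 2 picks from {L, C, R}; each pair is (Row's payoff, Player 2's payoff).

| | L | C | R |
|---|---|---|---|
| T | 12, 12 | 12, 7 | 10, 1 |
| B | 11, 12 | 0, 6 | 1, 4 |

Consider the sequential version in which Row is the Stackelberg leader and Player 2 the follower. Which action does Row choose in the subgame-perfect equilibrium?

T

Backward induction with Row moving first.
- T: Player 2 compares 12, 7, 1 and picks L; Row would get 12.
- B: Player 2 compares 12, 6, 4 and picks L; Row would get 11.
Row's induced payoffs are 12, 11, so Row commits to T. Subgame-perfect outcome: (T, L) with payoffs (12, 12).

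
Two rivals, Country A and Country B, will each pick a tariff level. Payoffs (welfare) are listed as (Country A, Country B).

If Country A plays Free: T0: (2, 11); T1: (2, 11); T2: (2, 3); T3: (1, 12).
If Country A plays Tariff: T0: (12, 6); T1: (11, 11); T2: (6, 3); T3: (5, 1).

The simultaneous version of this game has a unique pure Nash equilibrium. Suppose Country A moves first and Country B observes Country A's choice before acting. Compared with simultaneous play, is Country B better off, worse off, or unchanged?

unchanged

Backward induction with Country A moving first.
- Free: BR = T3, leader payoff 1.
- Tariff: BR = T1, leader payoff 11.
Among 1, 11, the best is 11 at Tariff. Subgame-perfect outcome: (Tariff, T1) with payoffs (11, 11).
For the simultaneous game, intersect best replies.
Country A's best replies: T0→Tariff; T1→Tariff; T2→Tariff; T3→Tariff.
Country B's best replies: Free→T3; Tariff→T1.
The unique mutual best reply is (Tariff, T1), giving (11, 11).
Country B earns 11 sequentially versus 11 at the Nash outcome: unchanged.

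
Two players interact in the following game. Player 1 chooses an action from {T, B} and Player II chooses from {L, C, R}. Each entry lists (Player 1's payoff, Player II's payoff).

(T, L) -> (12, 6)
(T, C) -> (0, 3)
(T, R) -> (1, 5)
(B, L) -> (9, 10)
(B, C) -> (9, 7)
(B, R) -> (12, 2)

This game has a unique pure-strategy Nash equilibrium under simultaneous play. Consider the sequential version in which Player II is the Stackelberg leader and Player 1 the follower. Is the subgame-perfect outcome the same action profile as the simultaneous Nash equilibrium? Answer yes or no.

Work backward from Player 1's decision.
- L → Player 1 plays T (best of 12, 9); Player II gets 6.
- C → Player 1 plays B (best of 0, 9); Player II gets 7.
- R → Player 1 plays B (best of 1, 12); Player II gets 2.
Among 6, 7, 2, the best is 7 at C. Subgame-perfect outcome: (B, C) with payoffs (9, 7).
Under simultaneous play:
Player 1's best replies: L→T; C→B; R→B.
Player II's best replies: T→L; B→L.
Only (T, L) has each player best-responding; Nash payoffs (12, 6).
Sequential outcome (B, C) differs from the Nash profile (T, L).

no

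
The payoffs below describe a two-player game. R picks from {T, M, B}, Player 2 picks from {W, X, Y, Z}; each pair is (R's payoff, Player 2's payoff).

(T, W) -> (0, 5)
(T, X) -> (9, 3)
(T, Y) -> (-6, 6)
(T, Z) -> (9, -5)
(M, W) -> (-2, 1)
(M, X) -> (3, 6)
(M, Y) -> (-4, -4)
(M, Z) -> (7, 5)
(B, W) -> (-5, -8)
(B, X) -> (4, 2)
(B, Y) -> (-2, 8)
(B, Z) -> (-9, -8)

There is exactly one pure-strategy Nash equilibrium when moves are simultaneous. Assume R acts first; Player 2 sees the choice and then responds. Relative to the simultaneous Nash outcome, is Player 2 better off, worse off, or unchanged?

Work backward from Player 2's decision.
- T → Player 2 plays Y (best of 5, 3, 6, -5); R gets -6.
- M → Player 2 plays X (best of 1, 6, -4, 5); R gets 3.
- B → Player 2 plays Y (best of -8, 2, 8, -8); R gets -2.
R's induced payoffs are -6, 3, -2, so R commits to M. Subgame-perfect outcome: (M, X) with payoffs (3, 6).
Under simultaneous play:
R's best replies: W→T; X→T; Y→B; Z→T.
Player 2's best replies: T→Y; M→X; B→Y.
The unique mutual best reply is (B, Y), giving (-2, 8).
Player 2 earns 6 sequentially versus 8 at the Nash outcome: worse off.

worse off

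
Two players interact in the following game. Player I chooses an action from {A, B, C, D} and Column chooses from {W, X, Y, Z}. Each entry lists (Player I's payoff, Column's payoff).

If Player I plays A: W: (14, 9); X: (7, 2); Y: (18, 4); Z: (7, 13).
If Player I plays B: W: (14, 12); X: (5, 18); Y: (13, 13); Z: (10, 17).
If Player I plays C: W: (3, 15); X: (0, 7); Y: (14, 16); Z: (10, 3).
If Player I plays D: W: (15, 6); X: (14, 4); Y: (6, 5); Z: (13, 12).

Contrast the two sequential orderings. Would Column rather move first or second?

If Player I leads: Column's best replies are A→Z, B→X, C→Y, D→Z; Player I's induced payoffs 7, 5, 14, 13; outcome (C, Y), payoffs (14, 16).
If Column leads: Player I's best replies are W→D, X→D, Y→A, Z→D; Column's induced payoffs 6, 4, 4, 12; outcome (D, Z), payoffs (13, 12).
Column gets 12 moving first and 16 moving second, so Column prefers to move second.

second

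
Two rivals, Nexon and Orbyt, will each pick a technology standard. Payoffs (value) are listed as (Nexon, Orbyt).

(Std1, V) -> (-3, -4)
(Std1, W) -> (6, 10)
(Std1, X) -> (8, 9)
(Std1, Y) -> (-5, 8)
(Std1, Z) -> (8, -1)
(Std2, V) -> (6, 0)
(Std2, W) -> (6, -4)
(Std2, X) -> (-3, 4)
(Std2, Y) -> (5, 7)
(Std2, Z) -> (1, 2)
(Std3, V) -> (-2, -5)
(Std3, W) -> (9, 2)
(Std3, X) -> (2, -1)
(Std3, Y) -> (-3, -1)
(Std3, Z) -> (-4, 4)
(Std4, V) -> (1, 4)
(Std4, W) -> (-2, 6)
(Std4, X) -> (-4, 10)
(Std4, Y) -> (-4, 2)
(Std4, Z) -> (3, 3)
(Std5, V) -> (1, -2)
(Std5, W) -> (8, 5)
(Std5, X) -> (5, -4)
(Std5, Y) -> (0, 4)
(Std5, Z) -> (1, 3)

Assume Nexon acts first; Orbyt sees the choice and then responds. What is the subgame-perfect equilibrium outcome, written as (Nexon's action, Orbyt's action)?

(Std5, W)

Solve by backward induction (Nexon leads).
- Std1: Orbyt compares -4, 10, 9, 8, -1 and picks W; Nexon would get 6.
- Std2: Orbyt compares 0, -4, 4, 7, 2 and picks Y; Nexon would get 5.
- Std3: Orbyt compares -5, 2, -1, -1, 4 and picks Z; Nexon would get -4.
- Std4: Orbyt compares 4, 6, 10, 2, 3 and picks X; Nexon would get -4.
- Std5: Orbyt compares -2, 5, -4, 4, 3 and picks W; Nexon would get 8.
Among 6, 5, -4, -4, 8, the best is 8 at Std5. Subgame-perfect outcome: (Std5, W) with payoffs (8, 5).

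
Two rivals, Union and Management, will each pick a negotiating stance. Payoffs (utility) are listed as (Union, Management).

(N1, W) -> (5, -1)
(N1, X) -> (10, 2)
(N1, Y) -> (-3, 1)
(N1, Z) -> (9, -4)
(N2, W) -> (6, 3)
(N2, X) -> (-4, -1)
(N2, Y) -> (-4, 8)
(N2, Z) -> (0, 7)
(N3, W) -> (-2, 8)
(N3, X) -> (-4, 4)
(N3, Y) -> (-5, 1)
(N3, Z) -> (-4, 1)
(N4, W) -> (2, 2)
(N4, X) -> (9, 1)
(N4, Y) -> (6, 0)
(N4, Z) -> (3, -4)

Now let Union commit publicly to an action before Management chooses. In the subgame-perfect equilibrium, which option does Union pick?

N1

Management best-responds to each possible Union move:
- N1: Management compares -1, 2, 1, -4 and picks X; Union would get 10.
- N2: Management compares 3, -1, 8, 7 and picks Y; Union would get -4.
- N3: Management compares 8, 4, 1, 1 and picks W; Union would get -2.
- N4: Management compares 2, 1, 0, -4 and picks W; Union would get 2.
Union's induced payoffs are 10, -4, -2, 2, so Union commits to N1. Subgame-perfect outcome: (N1, X) with payoffs (10, 2).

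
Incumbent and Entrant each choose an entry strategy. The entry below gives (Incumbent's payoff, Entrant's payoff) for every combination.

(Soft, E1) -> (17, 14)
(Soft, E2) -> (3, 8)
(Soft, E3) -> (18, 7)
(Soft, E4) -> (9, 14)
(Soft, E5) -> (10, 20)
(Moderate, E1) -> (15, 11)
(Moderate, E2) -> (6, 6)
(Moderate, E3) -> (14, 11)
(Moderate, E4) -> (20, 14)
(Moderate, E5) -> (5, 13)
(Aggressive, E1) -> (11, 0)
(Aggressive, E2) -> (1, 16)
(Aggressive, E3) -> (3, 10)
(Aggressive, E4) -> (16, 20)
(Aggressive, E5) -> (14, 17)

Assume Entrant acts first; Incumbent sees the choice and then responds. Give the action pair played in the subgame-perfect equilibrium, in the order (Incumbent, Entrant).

Solve by backward induction (Entrant leads).
- E1 → Incumbent plays Soft (best of 17, 15, 11); Entrant gets 14.
- E2 → Incumbent plays Moderate (best of 3, 6, 1); Entrant gets 6.
- E3 → Incumbent plays Soft (best of 18, 14, 3); Entrant gets 7.
- E4 → Incumbent plays Moderate (best of 9, 20, 16); Entrant gets 14.
- E5 → Incumbent plays Aggressive (best of 10, 5, 14); Entrant gets 17.
Maximizing over 14, 6, 7, 14, 17, Entrant chooses E5. Subgame-perfect outcome: (Aggressive, E5) with payoffs (14, 17).

(Aggressive, E5)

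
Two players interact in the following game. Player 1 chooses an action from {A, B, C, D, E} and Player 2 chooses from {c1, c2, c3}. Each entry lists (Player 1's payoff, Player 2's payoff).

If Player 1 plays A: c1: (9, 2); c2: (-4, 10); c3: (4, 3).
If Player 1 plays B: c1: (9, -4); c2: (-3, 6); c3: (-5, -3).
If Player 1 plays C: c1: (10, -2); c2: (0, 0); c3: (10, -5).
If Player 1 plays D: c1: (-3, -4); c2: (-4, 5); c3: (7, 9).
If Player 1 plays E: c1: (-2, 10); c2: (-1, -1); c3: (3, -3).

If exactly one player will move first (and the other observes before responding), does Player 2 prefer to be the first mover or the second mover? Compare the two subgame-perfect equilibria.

second

If Player 1 leads: Player 2's best replies are A→c2, B→c2, C→c2, D→c3, E→c1; Player 1's induced payoffs -4, -3, 0, 7, -2; outcome (D, c3), payoffs (7, 9).
If Player 2 leads: Player 1's best replies are c1→C, c2→C, c3→C; Player 2's induced payoffs -2, 0, -5; outcome (C, c2), payoffs (0, 0).
Player 2 gets 0 moving first and 9 moving second, so Player 2 prefers to move second.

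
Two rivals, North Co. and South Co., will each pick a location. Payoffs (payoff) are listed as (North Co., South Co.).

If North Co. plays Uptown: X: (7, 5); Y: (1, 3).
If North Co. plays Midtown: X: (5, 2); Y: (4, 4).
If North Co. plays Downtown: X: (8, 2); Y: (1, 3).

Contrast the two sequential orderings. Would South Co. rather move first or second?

second

If North Co. leads: South Co.'s best replies are Uptown→X, Midtown→Y, Downtown→Y; North Co.'s induced payoffs 7, 4, 1; outcome (Uptown, X), payoffs (7, 5).
If South Co. leads: North Co.'s best replies are X→Downtown, Y→Midtown; South Co.'s induced payoffs 2, 4; outcome (Midtown, Y), payoffs (4, 4).
South Co. gets 4 moving first and 5 moving second, so South Co. prefers to move second.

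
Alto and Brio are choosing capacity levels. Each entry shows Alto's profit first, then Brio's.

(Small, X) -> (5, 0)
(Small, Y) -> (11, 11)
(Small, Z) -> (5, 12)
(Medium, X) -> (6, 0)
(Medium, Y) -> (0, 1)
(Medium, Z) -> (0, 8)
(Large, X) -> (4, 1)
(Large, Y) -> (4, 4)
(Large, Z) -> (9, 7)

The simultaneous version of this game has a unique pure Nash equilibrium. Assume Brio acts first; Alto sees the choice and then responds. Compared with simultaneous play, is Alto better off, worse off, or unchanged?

better off

Backward induction with Brio moving first.
- X: BR = Medium, leader payoff 0.
- Y: BR = Small, leader payoff 11.
- Z: BR = Large, leader payoff 7.
Brio's induced payoffs are 0, 11, 7, so Brio commits to Y. Subgame-perfect outcome: (Small, Y) with payoffs (11, 11).
Now find the simultaneous Nash equilibrium.
Alto's best replies: X→Medium; Y→Small; Z→Large.
Brio's best replies: Small→Z; Medium→Z; Large→Z.
The unique mutual best reply is (Large, Z), giving (9, 7).
Alto earns 11 sequentially versus 9 at the Nash outcome: better off.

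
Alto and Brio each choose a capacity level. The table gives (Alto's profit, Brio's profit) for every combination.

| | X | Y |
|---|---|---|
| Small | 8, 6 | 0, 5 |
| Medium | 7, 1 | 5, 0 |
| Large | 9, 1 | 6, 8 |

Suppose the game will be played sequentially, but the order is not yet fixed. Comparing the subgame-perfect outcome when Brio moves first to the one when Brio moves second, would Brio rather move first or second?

If Alto leads: Brio's best replies are Small→X, Medium→X, Large→Y; Alto's induced payoffs 8, 7, 6; outcome (Small, X), payoffs (8, 6).
If Brio leads: Alto's best replies are X→Large, Y→Large; Brio's induced payoffs 1, 8; outcome (Large, Y), payoffs (6, 8).
Brio gets 8 moving first and 6 moving second, so Brio prefers to move first.

first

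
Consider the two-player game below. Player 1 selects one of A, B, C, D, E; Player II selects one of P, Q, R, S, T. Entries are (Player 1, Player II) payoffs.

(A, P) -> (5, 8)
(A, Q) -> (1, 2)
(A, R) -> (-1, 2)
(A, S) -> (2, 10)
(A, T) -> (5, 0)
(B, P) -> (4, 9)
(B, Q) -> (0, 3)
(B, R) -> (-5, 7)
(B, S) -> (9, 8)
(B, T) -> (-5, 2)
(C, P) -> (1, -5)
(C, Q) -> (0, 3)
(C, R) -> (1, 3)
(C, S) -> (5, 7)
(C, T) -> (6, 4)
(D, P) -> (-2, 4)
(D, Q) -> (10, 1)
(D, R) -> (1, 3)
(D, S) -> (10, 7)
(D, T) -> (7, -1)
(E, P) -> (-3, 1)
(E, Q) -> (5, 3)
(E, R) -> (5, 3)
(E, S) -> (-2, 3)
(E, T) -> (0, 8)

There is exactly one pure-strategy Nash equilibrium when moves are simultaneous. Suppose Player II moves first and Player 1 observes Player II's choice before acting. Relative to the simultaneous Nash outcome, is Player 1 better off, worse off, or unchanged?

worse off

Backward induction with Player II moving first.
- P: Player 1 compares 5, 4, 1, -2, -3 and picks A; Player II would get 8.
- Q: Player 1 compares 1, 0, 0, 10, 5 and picks D; Player II would get 1.
- R: Player 1 compares -1, -5, 1, 1, 5 and picks E; Player II would get 3.
- S: Player 1 compares 2, 9, 5, 10, -2 and picks D; Player II would get 7.
- T: Player 1 compares 5, -5, 6, 7, 0 and picks D; Player II would get -1.
Player II's induced payoffs are 8, 1, 3, 7, -1, so Player II commits to P. Subgame-perfect outcome: (A, P) with payoffs (5, 8).
Now find the simultaneous Nash equilibrium.
Player 1's best replies: P→A; Q→D; R→E; S→D; T→D.
Player II's best replies: A→S; B→P; C→S; D→S; E→T.
Only (D, S) has each player best-responding; Nash payoffs (10, 7).
Player 1 earns 5 sequentially versus 10 at the Nash outcome: worse off.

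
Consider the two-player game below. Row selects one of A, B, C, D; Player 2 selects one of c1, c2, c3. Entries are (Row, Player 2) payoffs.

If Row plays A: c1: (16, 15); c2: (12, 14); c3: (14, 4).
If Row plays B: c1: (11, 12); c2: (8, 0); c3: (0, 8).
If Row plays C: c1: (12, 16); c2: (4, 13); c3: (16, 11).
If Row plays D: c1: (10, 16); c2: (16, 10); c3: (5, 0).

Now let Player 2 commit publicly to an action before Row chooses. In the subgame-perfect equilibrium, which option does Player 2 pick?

Solve by backward induction (Player 2 leads).
- c1: Row compares 16, 11, 12, 10 and picks A; Player 2 would get 15.
- c2: Row compares 12, 8, 4, 16 and picks D; Player 2 would get 10.
- c3: Row compares 14, 0, 16, 5 and picks C; Player 2 would get 11.
Among 15, 10, 11, the best is 15 at c1. Subgame-perfect outcome: (A, c1) with payoffs (16, 15).

c1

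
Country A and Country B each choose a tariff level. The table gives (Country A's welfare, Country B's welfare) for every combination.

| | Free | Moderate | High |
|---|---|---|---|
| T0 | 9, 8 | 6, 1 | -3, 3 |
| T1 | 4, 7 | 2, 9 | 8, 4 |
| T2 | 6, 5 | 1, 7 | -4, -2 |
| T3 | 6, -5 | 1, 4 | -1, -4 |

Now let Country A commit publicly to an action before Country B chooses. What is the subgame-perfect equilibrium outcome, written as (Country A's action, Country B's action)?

(T0, Free)

Work backward from Country B's decision.
- T0 → Country B plays Free (best of 8, 1, 3); Country A gets 9.
- T1 → Country B plays Moderate (best of 7, 9, 4); Country A gets 2.
- T2 → Country B plays Moderate (best of 5, 7, -2); Country A gets 1.
- T3 → Country B plays Moderate (best of -5, 4, -4); Country A gets 1.
Among 9, 2, 1, 1, the best is 9 at T0. Subgame-perfect outcome: (T0, Free) with payoffs (9, 8).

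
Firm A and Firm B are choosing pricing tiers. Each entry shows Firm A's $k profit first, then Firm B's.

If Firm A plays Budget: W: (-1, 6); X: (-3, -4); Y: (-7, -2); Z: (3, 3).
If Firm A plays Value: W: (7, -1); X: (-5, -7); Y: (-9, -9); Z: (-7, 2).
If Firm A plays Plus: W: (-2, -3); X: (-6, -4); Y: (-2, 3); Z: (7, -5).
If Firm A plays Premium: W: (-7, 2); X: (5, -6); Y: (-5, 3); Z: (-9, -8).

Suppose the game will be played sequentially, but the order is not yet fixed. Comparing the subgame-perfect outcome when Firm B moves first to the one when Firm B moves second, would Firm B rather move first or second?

second

If Firm A leads: Firm B's best replies are Budget→W, Value→Z, Plus→Y, Premium→Y; Firm A's induced payoffs -1, -7, -2, -5; outcome (Budget, W), payoffs (-1, 6).
If Firm B leads: Firm A's best replies are W→Value, X→Premium, Y→Plus, Z→Plus; Firm B's induced payoffs -1, -6, 3, -5; outcome (Plus, Y), payoffs (-2, 3).
Firm B gets 3 moving first and 6 moving second, so Firm B prefers to move second.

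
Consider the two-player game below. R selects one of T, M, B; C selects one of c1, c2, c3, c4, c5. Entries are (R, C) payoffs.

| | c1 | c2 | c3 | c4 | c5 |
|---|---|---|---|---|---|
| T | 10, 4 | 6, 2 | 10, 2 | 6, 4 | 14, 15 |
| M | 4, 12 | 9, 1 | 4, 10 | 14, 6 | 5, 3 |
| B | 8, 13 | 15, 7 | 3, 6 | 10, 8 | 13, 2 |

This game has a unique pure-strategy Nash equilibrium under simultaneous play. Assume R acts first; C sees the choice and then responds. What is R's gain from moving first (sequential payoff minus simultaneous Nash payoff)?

0

Work backward from C's decision.
- T: C compares 4, 2, 2, 4, 15 and picks c5; R would get 14.
- M: C compares 12, 1, 10, 6, 3 and picks c1; R would get 4.
- B: C compares 13, 7, 6, 8, 2 and picks c1; R would get 8.
R's induced payoffs are 14, 4, 8, so R commits to T. Subgame-perfect outcome: (T, c5) with payoffs (14, 15).
Now find the simultaneous Nash equilibrium.
R's best replies: c1→T; c2→B; c3→T; c4→M; c5→T.
C's best replies: T→c5; M→c1; B→c1.
The unique mutual best reply is (T, c5), giving (14, 15).
R's commitment gain: 14 − 14 = 0.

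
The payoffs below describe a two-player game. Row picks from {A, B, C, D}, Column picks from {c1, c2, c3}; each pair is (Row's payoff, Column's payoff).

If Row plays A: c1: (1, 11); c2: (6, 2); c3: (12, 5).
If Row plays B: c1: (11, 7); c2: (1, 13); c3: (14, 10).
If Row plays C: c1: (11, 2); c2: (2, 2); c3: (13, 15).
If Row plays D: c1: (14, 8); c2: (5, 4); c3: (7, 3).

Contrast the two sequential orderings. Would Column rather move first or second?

first

If Row leads: Column's best replies are A→c1, B→c2, C→c3, D→c1; Row's induced payoffs 1, 1, 13, 14; outcome (D, c1), payoffs (14, 8).
If Column leads: Row's best replies are c1→D, c2→A, c3→B; Column's induced payoffs 8, 2, 10; outcome (B, c3), payoffs (14, 10).
Column gets 10 moving first and 8 moving second, so Column prefers to move first.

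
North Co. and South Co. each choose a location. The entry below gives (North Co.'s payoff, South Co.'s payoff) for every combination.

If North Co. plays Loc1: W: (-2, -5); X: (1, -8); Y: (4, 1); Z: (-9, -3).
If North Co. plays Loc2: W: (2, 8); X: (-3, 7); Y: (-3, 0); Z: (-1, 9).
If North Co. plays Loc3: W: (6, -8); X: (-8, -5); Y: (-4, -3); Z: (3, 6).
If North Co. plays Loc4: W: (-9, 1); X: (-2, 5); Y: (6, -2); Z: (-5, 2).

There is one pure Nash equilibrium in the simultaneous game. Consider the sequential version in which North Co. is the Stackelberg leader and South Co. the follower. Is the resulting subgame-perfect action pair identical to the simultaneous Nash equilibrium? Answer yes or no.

South Co. best-responds to each possible North Co. move:
- Loc1: South Co. compares -5, -8, 1, -3 and picks Y; North Co. would get 4.
- Loc2: South Co. compares 8, 7, 0, 9 and picks Z; North Co. would get -1.
- Loc3: South Co. compares -8, -5, -3, 6 and picks Z; North Co. would get 3.
- Loc4: South Co. compares 1, 5, -2, 2 and picks X; North Co. would get -2.
Among 4, -1, 3, -2, the best is 4 at Loc1. Subgame-perfect outcome: (Loc1, Y) with payoffs (4, 1).
Under simultaneous play:
North Co.'s best replies: W→Loc3; X→Loc1; Y→Loc4; Z→Loc3.
South Co.'s best replies: Loc1→Y; Loc2→Z; Loc3→Z; Loc4→X.
Only (Loc3, Z) has each player best-responding; Nash payoffs (3, 6).
Sequential outcome (Loc1, Y) differs from the Nash profile (Loc3, Z).

no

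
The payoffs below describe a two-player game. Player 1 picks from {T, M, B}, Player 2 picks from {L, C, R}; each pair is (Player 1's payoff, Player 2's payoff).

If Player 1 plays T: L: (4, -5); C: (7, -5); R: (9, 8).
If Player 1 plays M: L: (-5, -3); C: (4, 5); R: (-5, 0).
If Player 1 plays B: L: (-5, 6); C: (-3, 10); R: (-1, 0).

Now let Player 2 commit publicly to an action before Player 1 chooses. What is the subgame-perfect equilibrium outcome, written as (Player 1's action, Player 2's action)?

Backward induction with Player 2 moving first.
- L: BR = T, leader payoff -5.
- C: BR = T, leader payoff -5.
- R: BR = T, leader payoff 8.
Among -5, -5, 8, the best is 8 at R. Subgame-perfect outcome: (T, R) with payoffs (9, 8).

(T, R)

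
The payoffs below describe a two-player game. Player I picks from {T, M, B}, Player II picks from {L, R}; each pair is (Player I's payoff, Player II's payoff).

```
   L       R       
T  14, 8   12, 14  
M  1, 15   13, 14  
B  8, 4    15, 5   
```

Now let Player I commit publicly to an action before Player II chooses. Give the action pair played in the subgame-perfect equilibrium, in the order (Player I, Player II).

(B, R)

Player II best-responds to each possible Player I move:
- T → Player II plays R (best of 8, 14); Player I gets 12.
- M → Player II plays L (best of 15, 14); Player I gets 1.
- B → Player II plays R (best of 4, 5); Player I gets 15.
Player I's induced payoffs are 12, 1, 15, so Player I commits to B. Subgame-perfect outcome: (B, R) with payoffs (15, 5).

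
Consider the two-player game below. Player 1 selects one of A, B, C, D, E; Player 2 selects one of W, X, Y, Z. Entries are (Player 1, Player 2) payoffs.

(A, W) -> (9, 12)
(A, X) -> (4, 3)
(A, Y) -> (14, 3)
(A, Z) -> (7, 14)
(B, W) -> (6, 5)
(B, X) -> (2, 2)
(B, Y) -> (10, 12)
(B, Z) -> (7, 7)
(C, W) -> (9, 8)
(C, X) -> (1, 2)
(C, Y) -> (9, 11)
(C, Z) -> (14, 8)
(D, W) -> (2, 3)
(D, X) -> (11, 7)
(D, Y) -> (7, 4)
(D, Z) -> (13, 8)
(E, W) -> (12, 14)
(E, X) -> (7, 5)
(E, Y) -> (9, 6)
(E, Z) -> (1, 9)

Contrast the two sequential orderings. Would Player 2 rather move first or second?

If Player 1 leads: Player 2's best replies are A→Z, B→Y, C→Y, D→Z, E→W; Player 1's induced payoffs 7, 10, 9, 13, 12; outcome (D, Z), payoffs (13, 8).
If Player 2 leads: Player 1's best replies are W→E, X→D, Y→A, Z→C; Player 2's induced payoffs 14, 7, 3, 8; outcome (E, W), payoffs (12, 14).
Player 2 gets 14 moving first and 8 moving second, so Player 2 prefers to move first.

first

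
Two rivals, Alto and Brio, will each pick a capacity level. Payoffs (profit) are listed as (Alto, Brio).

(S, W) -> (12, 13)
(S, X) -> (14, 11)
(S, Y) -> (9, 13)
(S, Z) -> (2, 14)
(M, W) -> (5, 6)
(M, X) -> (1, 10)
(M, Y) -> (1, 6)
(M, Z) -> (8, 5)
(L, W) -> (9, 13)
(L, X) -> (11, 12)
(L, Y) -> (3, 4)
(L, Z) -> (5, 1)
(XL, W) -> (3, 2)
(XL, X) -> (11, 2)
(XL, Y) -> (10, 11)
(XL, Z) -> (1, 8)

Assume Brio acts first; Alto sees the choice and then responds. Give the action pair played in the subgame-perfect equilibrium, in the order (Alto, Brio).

(S, W)

Work backward from Alto's decision.
- W: BR = S, leader payoff 13.
- X: BR = S, leader payoff 11.
- Y: BR = XL, leader payoff 11.
- Z: BR = M, leader payoff 5.
Brio's induced payoffs are 13, 11, 11, 5, so Brio commits to W. Subgame-perfect outcome: (S, W) with payoffs (12, 13).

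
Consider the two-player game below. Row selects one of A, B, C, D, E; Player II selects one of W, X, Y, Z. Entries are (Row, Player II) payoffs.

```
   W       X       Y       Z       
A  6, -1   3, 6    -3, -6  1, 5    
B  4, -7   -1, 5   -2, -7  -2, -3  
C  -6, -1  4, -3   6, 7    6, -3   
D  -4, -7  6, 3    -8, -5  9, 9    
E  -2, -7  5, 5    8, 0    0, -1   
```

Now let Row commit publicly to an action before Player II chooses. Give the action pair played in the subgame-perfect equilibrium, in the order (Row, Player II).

(D, Z)

Solve by backward induction (Row leads).
- A: BR = X, leader payoff 3.
- B: BR = X, leader payoff -1.
- C: BR = Y, leader payoff 6.
- D: BR = Z, leader payoff 9.
- E: BR = X, leader payoff 5.
Maximizing over 3, -1, 6, 9, 5, Row chooses D. Subgame-perfect outcome: (D, Z) with payoffs (9, 9).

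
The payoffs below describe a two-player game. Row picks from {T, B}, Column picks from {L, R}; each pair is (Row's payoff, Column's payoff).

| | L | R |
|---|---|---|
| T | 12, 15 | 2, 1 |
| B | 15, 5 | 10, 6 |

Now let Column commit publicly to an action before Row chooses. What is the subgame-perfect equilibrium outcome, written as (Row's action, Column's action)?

(B, R)

Solve by backward induction (Column leads).
- L → Row plays B (best of 12, 15); Column gets 5.
- R → Row plays B (best of 2, 10); Column gets 6.
Column's induced payoffs are 5, 6, so Column commits to R. Subgame-perfect outcome: (B, R) with payoffs (10, 6).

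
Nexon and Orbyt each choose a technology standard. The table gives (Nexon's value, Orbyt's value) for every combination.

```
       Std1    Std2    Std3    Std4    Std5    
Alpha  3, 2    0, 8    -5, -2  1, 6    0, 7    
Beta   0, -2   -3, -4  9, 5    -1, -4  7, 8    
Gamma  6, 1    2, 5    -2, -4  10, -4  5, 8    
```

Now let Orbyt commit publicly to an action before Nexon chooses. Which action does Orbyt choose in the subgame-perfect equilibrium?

Std5

Solve by backward induction (Orbyt leads).
- Std1: Nexon compares 3, 0, 6 and picks Gamma; Orbyt would get 1.
- Std2: Nexon compares 0, -3, 2 and picks Gamma; Orbyt would get 5.
- Std3: Nexon compares -5, 9, -2 and picks Beta; Orbyt would get 5.
- Std4: Nexon compares 1, -1, 10 and picks Gamma; Orbyt would get -4.
- Std5: Nexon compares 0, 7, 5 and picks Beta; Orbyt would get 8.
Maximizing over 1, 5, 5, -4, 8, Orbyt chooses Std5. Subgame-perfect outcome: (Beta, Std5) with payoffs (7, 8).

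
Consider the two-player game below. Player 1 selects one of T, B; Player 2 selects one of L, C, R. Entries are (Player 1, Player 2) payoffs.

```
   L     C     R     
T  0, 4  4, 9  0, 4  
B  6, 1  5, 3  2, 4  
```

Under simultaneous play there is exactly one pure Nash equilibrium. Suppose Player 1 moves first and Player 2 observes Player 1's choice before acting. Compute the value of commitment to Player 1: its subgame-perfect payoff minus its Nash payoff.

Solve by backward induction (Player 1 leads).
- T: Player 2 compares 4, 9, 4 and picks C; Player 1 would get 4.
- B: Player 2 compares 1, 3, 4 and picks R; Player 1 would get 2.
Maximizing over 4, 2, Player 1 chooses T. Subgame-perfect outcome: (T, C) with payoffs (4, 9).
Under simultaneous play:
Player 1's best replies: L→B; C→B; R→B.
Player 2's best replies: T→C; B→R.
The unique mutual best reply is (B, R), giving (2, 4).
Player 1's commitment gain: 4 − 2 = 2.

2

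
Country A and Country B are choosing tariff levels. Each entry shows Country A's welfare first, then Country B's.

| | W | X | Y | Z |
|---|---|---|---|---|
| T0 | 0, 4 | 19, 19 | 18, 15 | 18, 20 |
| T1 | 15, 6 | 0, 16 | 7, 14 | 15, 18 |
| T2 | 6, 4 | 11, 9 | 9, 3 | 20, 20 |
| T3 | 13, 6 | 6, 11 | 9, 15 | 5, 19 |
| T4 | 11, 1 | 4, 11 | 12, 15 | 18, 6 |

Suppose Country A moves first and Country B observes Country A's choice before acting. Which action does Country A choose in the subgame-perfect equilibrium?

Solve by backward induction (Country A leads).
- T0: BR = Z, leader payoff 18.
- T1: BR = Z, leader payoff 15.
- T2: BR = Z, leader payoff 20.
- T3: BR = Z, leader payoff 5.
- T4: BR = Y, leader payoff 12.
Maximizing over 18, 15, 20, 5, 12, Country A chooses T2. Subgame-perfect outcome: (T2, Z) with payoffs (20, 20).

T2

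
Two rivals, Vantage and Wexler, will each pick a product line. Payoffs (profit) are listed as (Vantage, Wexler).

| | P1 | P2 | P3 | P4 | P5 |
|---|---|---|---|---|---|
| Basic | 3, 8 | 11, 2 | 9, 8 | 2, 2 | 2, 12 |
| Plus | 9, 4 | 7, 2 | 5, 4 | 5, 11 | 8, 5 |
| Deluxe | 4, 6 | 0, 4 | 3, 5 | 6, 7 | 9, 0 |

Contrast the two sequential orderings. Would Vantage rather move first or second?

If Vantage leads: Wexler's best replies are Basic→P5, Plus→P4, Deluxe→P4; Vantage's induced payoffs 2, 5, 6; outcome (Deluxe, P4), payoffs (6, 7).
If Wexler leads: Vantage's best replies are P1→Plus, P2→Basic, P3→Basic, P4→Deluxe, P5→Deluxe; Wexler's induced payoffs 4, 2, 8, 7, 0; outcome (Basic, P3), payoffs (9, 8).
Vantage gets 6 moving first and 9 moving second, so Vantage prefers to move second.

second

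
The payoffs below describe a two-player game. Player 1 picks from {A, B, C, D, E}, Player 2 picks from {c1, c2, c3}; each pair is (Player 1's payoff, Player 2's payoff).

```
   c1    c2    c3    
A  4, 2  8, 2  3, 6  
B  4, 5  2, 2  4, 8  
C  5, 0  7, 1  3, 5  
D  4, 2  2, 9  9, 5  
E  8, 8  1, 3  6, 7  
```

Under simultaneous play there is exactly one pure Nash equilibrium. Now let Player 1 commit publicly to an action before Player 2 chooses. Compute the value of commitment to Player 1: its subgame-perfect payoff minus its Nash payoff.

0

Solve by backward induction (Player 1 leads).
- A: Player 2 compares 2, 2, 6 and picks c3; Player 1 would get 3.
- B: Player 2 compares 5, 2, 8 and picks c3; Player 1 would get 4.
- C: Player 2 compares 0, 1, 5 and picks c3; Player 1 would get 3.
- D: Player 2 compares 2, 9, 5 and picks c2; Player 1 would get 2.
- E: Player 2 compares 8, 3, 7 and picks c1; Player 1 would get 8.
Among 3, 4, 3, 2, 8, the best is 8 at E. Subgame-perfect outcome: (E, c1) with payoffs (8, 8).
Now find the simultaneous Nash equilibrium.
Player 1's best replies: c1→E; c2→A; c3→D.
Player 2's best replies: A→c3; B→c3; C→c3; D→c2; E→c1.
Only (E, c1) has each player best-responding; Nash payoffs (8, 8).
Player 1's commitment gain: 8 − 8 = 0.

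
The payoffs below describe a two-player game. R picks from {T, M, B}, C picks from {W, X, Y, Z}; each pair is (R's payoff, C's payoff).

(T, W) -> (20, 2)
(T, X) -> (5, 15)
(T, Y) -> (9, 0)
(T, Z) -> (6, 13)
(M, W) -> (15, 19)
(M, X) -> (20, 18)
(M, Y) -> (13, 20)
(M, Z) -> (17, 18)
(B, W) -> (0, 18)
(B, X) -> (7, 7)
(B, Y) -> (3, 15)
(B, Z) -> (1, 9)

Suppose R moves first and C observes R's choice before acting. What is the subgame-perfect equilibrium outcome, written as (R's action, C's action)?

(M, Y)

C best-responds to each possible R move:
- T: C compares 2, 15, 0, 13 and picks X; R would get 5.
- M: C compares 19, 18, 20, 18 and picks Y; R would get 13.
- B: C compares 18, 7, 15, 9 and picks W; R would get 0.
Maximizing over 5, 13, 0, R chooses M. Subgame-perfect outcome: (M, Y) with payoffs (13, 20).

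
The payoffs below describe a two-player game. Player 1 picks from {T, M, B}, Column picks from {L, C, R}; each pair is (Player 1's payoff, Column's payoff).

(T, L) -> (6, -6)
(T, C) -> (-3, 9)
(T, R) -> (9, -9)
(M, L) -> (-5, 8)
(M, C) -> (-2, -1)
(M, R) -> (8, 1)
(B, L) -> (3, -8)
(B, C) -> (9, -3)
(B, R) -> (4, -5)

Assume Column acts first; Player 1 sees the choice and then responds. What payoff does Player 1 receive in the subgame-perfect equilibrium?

9

Backward induction with Column moving first.
- L: Player 1 compares 6, -5, 3 and picks T; Column would get -6.
- C: Player 1 compares -3, -2, 9 and picks B; Column would get -3.
- R: Player 1 compares 9, 8, 4 and picks T; Column would get -9.
Column's induced payoffs are -6, -3, -9, so Column commits to C. Subgame-perfect outcome: (B, C) with payoffs (9, -3).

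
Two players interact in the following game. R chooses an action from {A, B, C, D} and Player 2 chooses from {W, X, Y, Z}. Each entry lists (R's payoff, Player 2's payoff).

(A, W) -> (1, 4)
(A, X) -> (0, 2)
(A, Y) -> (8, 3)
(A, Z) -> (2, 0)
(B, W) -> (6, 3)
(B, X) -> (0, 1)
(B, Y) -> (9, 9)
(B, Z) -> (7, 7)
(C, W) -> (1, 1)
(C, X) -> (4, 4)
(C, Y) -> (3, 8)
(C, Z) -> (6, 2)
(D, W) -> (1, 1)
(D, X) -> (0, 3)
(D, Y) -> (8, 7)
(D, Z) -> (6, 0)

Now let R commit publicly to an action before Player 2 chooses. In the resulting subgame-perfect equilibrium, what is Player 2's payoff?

9

Backward induction with R moving first.
- A: BR = W, leader payoff 1.
- B: BR = Y, leader payoff 9.
- C: BR = Y, leader payoff 3.
- D: BR = Y, leader payoff 8.
Among 1, 9, 3, 8, the best is 9 at B. Subgame-perfect outcome: (B, Y) with payoffs (9, 9).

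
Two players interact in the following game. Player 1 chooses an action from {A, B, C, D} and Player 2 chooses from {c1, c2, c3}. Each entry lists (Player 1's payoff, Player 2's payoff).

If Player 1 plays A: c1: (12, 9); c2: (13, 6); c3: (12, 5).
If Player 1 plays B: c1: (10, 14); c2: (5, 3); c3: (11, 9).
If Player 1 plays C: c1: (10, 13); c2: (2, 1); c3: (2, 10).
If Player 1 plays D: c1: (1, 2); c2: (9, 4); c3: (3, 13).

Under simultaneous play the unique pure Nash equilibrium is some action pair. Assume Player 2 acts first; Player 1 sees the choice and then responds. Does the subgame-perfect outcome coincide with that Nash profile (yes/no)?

Backward induction with Player 2 moving first.
- c1: BR = A, leader payoff 9.
- c2: BR = A, leader payoff 6.
- c3: BR = A, leader payoff 5.
Player 2's induced payoffs are 9, 6, 5, so Player 2 commits to c1. Subgame-perfect outcome: (A, c1) with payoffs (12, 9).
Under simultaneous play:
Player 1's best replies: c1→A; c2→A; c3→A.
Player 2's best replies: A→c1; B→c1; C→c1; D→c3.
Only (A, c1) has each player best-responding; Nash payoffs (12, 9).
Sequential outcome (A, c1) coincides with the Nash profile (A, c1).

yes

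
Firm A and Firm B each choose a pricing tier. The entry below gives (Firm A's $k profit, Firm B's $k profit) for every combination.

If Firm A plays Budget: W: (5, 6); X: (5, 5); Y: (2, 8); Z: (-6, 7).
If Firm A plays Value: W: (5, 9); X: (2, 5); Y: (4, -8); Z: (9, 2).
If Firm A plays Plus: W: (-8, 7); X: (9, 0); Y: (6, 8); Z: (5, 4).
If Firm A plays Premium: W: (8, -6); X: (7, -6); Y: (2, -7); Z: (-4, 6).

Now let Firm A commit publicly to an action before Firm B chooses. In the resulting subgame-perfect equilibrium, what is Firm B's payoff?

Backward induction with Firm A moving first.
- Budget → Firm B plays Y (best of 6, 5, 8, 7); Firm A gets 2.
- Value → Firm B plays W (best of 9, 5, -8, 2); Firm A gets 5.
- Plus → Firm B plays Y (best of 7, 0, 8, 4); Firm A gets 6.
- Premium → Firm B plays Z (best of -6, -6, -7, 6); Firm A gets -4.
Among 2, 5, 6, -4, the best is 6 at Plus. Subgame-perfect outcome: (Plus, Y) with payoffs (6, 8).

8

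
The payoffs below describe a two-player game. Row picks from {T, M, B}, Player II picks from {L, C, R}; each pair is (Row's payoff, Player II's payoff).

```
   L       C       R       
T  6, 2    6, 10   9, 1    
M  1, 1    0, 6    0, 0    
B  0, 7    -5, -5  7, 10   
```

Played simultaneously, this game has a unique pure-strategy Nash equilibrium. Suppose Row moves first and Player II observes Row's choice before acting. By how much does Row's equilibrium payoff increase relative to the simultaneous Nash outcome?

Solve by backward induction (Row leads).
- T → Player II plays C (best of 2, 10, 1); Row gets 6.
- M → Player II plays C (best of 1, 6, 0); Row gets 0.
- B → Player II plays R (best of 7, -5, 10); Row gets 7.
Row's induced payoffs are 6, 0, 7, so Row commits to B. Subgame-perfect outcome: (B, R) with payoffs (7, 10).
Under simultaneous play:
Row's best replies: L→T; C→T; R→T.
Player II's best replies: T→C; M→C; B→R.
Only (T, C) has each player best-responding; Nash payoffs (6, 10).
Row's commitment gain: 7 − 6 = 1.

1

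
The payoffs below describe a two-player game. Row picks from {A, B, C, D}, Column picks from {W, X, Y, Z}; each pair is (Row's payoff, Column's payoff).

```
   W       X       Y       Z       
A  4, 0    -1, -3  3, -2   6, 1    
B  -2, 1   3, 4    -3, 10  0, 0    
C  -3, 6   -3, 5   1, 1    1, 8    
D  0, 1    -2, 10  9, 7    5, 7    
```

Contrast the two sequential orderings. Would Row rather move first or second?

If Row leads: Column's best replies are A→Z, B→Y, C→Z, D→X; Row's induced payoffs 6, -3, 1, -2; outcome (A, Z), payoffs (6, 1).
If Column leads: Row's best replies are W→A, X→B, Y→D, Z→A; Column's induced payoffs 0, 4, 7, 1; outcome (D, Y), payoffs (9, 7).
Row gets 6 moving first and 9 moving second, so Row prefers to move second.

second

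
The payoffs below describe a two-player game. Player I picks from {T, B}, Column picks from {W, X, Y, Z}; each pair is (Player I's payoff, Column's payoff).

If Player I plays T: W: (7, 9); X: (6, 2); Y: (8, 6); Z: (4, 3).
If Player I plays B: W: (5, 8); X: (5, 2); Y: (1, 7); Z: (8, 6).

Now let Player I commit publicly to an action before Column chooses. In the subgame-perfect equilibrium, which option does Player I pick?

T

Solve by backward induction (Player I leads).
- T: BR = W, leader payoff 7.
- B: BR = W, leader payoff 5.
Player I's induced payoffs are 7, 5, so Player I commits to T. Subgame-perfect outcome: (T, W) with payoffs (7, 9).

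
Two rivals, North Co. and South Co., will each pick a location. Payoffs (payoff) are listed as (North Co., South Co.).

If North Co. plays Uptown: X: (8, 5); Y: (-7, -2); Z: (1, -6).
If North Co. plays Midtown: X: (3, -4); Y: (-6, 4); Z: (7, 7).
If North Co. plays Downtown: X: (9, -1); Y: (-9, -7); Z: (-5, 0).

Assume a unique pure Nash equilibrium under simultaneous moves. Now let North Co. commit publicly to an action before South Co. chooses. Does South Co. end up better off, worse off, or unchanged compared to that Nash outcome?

South Co. best-responds to each possible North Co. move:
- Uptown → South Co. plays X (best of 5, -2, -6); North Co. gets 8.
- Midtown → South Co. plays Z (best of -4, 4, 7); North Co. gets 7.
- Downtown → South Co. plays Z (best of -1, -7, 0); North Co. gets -5.
North Co.'s induced payoffs are 8, 7, -5, so North Co. commits to Uptown. Subgame-perfect outcome: (Uptown, X) with payoffs (8, 5).
For the simultaneous game, intersect best replies.
North Co.'s best replies: X→Downtown; Y→Midtown; Z→Midtown.
South Co.'s best replies: Uptown→X; Midtown→Z; Downtown→Z.
Only (Midtown, Z) has each player best-responding; Nash payoffs (7, 7).
South Co. earns 5 sequentially versus 7 at the Nash outcome: worse off.

worse off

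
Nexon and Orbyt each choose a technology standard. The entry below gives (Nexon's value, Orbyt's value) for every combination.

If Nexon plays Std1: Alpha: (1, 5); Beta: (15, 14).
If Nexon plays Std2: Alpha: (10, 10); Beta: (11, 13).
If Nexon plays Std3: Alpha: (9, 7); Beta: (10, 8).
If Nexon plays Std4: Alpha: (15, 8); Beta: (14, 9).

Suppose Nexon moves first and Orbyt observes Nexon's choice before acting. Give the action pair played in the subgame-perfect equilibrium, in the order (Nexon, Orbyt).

Orbyt best-responds to each possible Nexon move:
- Std1 → Orbyt plays Beta (best of 5, 14); Nexon gets 15.
- Std2 → Orbyt plays Beta (best of 10, 13); Nexon gets 11.
- Std3 → Orbyt plays Beta (best of 7, 8); Nexon gets 10.
- Std4 → Orbyt plays Beta (best of 8, 9); Nexon gets 14.
Maximizing over 15, 11, 10, 14, Nexon chooses Std1. Subgame-perfect outcome: (Std1, Beta) with payoffs (15, 14).

(Std1, Beta)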